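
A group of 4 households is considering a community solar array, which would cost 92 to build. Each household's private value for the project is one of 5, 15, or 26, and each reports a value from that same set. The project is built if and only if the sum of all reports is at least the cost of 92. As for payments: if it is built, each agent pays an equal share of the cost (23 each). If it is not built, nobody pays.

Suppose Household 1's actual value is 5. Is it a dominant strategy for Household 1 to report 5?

Yes

Check each profile of the others' reports and compare truth against every alternative report.
Others report (26, 26, 26): truth gives 0, best alternative gives -18.
Others report (5, 5, 5): truth gives 0, best alternative gives 0.
Others report (5, 5, 15): truth gives 0, best alternative gives 0.
Others report (5, 5, 26): truth gives 0, best alternative gives 0.
Others report (5, 15, 5): truth gives 0, best alternative gives 0.
Others report (5, 15, 15): truth gives 0, best alternative gives 0.
(Remaining 21 profiles checked similarly; truth is weakly best in each.)
In every case the truthful report is at least as good as any alternative, so it is a dominant strategy.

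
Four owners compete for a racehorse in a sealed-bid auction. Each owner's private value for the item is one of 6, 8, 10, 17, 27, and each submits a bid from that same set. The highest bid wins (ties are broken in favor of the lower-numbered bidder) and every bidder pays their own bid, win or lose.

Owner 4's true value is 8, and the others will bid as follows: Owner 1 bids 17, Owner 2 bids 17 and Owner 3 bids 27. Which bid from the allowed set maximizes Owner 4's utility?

6

Bid 6: loses but pays 6, utility -6.
Bid 8: loses but pays 8, utility -8.
Bid 10: loses but pays 10, utility -10.
Bid 17: loses but pays 17, utility -17.
Bid 27: loses but pays 27, utility -27.
The best choice is 6 with utility -6.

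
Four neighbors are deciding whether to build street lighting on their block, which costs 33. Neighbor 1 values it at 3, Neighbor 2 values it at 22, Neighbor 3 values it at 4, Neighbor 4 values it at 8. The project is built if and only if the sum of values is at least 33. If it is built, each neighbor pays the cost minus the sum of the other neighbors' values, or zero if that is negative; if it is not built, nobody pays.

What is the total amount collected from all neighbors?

Total value 37 ≥ cost 33, so it is built.
Neighbor 1: others sum to 34; max(0, 33 - 34) = 0.
Neighbor 2: others sum to 15; max(0, 33 - 15) = 18.
Neighbor 3: others sum to 33; max(0, 33 - 33) = 0.
Neighbor 4: others sum to 29; max(0, 33 - 29) = 4.
Total collected = 0 + 18 + 0 + 4 = 22.

22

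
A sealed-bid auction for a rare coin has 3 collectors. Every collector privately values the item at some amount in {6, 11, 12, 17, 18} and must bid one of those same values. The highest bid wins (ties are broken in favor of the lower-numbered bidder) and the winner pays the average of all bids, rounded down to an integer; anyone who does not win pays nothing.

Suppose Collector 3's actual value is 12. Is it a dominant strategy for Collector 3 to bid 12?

No

Consider the case where Collector 1 bids 6 and Collector 2 bids 6.
Truthful bid 12: wins, pays 8, utility 12 - 8 = 4.
Bid 11 instead: wins, pays 7, utility 12 - 7 = 5.
Since 5 > 4, bidding 11 is strictly better here, so truthful bidding is not dominant.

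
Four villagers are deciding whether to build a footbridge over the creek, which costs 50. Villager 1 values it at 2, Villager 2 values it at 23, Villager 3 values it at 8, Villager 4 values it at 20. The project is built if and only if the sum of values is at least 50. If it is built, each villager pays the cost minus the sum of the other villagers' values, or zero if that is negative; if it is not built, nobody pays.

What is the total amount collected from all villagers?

42

Total value 53 ≥ cost 50, so it is built.
Villager 1: others sum to 51; max(0, 50 - 51) = 0.
Villager 2: others sum to 30; max(0, 50 - 30) = 20.
Villager 3: others sum to 45; max(0, 50 - 45) = 5.
Villager 4: others sum to 33; max(0, 50 - 33) = 17.
Total collected = 0 + 20 + 5 + 17 = 42.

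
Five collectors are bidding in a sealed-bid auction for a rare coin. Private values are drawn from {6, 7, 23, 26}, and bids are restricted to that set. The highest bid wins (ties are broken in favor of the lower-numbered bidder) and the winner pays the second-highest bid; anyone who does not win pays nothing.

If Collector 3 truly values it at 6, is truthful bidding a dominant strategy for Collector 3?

Check each profile of the others' bids and compare truth against every alternative bid.
Others bid (6, 6, 6, 7): truth gives 0, best alternative gives -1.
Others bid (6, 6, 7, 6): truth gives 0, best alternative gives -1.
Others bid (6, 6, 7, 7): truth gives 0, best alternative gives -1.
Others bid (6, 6, 6, 6): truth gives 0, best alternative gives 0.
Others bid (6, 6, 6, 23): truth gives 0, best alternative gives 0.
Others bid (6, 6, 6, 26): truth gives 0, best alternative gives 0.
(Remaining 250 profiles checked similarly; truth is weakly best in each.)
In every case the truthful bid is at least as good as any alternative, so it is a dominant strategy.

Yes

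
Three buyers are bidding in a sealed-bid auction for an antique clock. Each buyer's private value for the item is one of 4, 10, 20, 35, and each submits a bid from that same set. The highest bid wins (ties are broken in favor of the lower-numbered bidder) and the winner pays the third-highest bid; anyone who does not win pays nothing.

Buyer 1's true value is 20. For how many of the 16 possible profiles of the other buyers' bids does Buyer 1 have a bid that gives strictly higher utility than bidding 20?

4

Others bid (4, 35): truth gives 0; bid 35 gives 16 > 0. Violating.
Others bid (10, 35): truth gives 0; bid 35 gives 10 > 0. Violating.
Others bid (35, 4): truth gives 0; bid 35 gives 16 > 0. Violating.
Others bid (35, 10): truth gives 0; bid 35 gives 10 > 0. Violating.
Others bid (4, 4): truth gives 16; no alternative beats it.
Others bid (4, 10): truth gives 16; no alternative beats it.
(Checking all 16 profiles: 4 have a profitable deviation, 12 do not.)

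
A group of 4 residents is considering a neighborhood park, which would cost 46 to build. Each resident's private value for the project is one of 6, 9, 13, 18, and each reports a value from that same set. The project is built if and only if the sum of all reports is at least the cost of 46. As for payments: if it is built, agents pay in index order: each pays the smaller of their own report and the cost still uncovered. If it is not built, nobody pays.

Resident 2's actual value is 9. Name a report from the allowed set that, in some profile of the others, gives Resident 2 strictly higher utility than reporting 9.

Suppose Resident 1 reports 6, Resident 3 reports 18 and Resident 4 reports 18.
Report 9: project built, pays 9, utility 9 - 9 = 0.
Report 6: project built, pays 6, utility 9 - 6 = 3.
So reporting 6 beats truth here (3 > 0).

6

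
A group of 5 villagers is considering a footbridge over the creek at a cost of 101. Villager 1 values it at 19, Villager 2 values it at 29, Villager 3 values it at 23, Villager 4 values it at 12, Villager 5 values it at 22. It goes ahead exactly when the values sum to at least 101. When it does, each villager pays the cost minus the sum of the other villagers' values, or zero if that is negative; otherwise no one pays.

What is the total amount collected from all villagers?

Total value 105 ≥ cost 101, so it is built.
Villager 1: others sum to 86; max(0, 101 - 86) = 15.
Villager 2: others sum to 76; max(0, 101 - 76) = 25.
Villager 3: others sum to 82; max(0, 101 - 82) = 19.
Villager 4: others sum to 93; max(0, 101 - 93) = 8.
Villager 5: others sum to 83; max(0, 101 - 83) = 18.
Total collected = 15 + 25 + 19 + 8 + 18 = 85.

85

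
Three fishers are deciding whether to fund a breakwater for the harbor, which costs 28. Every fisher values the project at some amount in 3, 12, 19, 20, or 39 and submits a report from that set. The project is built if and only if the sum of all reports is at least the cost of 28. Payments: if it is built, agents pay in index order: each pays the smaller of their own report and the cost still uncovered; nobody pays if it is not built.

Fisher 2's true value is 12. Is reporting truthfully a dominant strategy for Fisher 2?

No

Consider the case where Fisher 1 reports 3 and Fisher 3 reports 39.
Truthful report 12: project built, pays 12, utility 12 - 12 = 0.
Report 3 instead: project built, pays 3, utility 12 - 3 = 9.
Since 9 > 0, reporting 3 is strictly better here, so truthful reporting is not dominant.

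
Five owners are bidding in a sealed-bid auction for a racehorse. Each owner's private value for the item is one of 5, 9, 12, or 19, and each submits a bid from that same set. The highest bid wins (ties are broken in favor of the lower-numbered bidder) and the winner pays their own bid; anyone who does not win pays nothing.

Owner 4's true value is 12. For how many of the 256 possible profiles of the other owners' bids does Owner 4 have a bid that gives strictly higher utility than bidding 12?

Others bid (5, 5, 5, 5): truth gives 0; bid 9 gives 3 > 0. Violating.
Others bid (5, 5, 5, 9): truth gives 0; bid 9 gives 3 > 0. Violating.
Others bid (5, 5, 5, 12): truth gives 0; no alternative beats it.
Others bid (5, 5, 5, 19): truth gives 0; no alternative beats it.
(Checking all 256 profiles: 2 have a profitable deviation, 254 do not.)

2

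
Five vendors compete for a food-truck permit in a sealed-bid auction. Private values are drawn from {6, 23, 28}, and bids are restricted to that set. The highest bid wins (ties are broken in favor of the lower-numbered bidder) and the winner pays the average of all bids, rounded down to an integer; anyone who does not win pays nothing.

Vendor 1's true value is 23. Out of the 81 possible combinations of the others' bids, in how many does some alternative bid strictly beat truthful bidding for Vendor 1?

47

Others bid (6, 6, 6, 6): truth gives 14; bid 6 gives 17 > 14. Violating.
Others bid (6, 6, 6, 28): truth gives 0; bid 28 gives 9 > 0. Violating.
Others bid (6, 6, 23, 28): truth gives 0; bid 28 gives 5 > 0. Violating.
Others bid (6, 6, 28, 6): truth gives 0; bid 28 gives 9 > 0. Violating.
Others bid (6, 6, 6, 23): truth gives 11; no alternative beats it.
Others bid (6, 6, 23, 6): truth gives 11; no alternative beats it.
(Checking all 81 profiles: 47 have a profitable deviation, 34 do not.)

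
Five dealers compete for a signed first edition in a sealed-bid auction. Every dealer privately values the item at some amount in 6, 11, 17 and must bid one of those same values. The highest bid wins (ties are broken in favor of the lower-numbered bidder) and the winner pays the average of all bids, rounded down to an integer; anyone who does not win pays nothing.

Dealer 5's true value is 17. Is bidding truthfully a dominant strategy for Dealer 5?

No

Consider the case where Dealer 1 bids 6, Dealer 2 bids 6, Dealer 3 bids 6 and Dealer 4 bids 6.
Truthful bid 17: wins, pays 8, utility 17 - 8 = 9.
Bid 11 instead: wins, pays 7, utility 17 - 7 = 10.
Since 10 > 9, bidding 11 is strictly better here, so truthful bidding is not dominant.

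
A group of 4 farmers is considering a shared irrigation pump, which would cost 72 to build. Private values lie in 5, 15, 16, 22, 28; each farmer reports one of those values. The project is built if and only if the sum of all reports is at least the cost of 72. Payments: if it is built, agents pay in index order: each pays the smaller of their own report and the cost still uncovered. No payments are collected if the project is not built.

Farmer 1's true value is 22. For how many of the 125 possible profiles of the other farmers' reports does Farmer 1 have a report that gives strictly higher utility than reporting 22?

47

Others report (5, 28, 28): truth gives 0; report 15 gives 7 > 0. Violating.
Others report (15, 15, 28): truth gives 0; report 15 gives 7 > 0. Violating.
Others report (15, 16, 28): truth gives 0; report 15 gives 7 > 0. Violating.
Others report (15, 22, 22): truth gives 0; report 15 gives 7 > 0. Violating.
Others report (5, 5, 5): truth gives 0; no alternative beats it.
Others report (5, 5, 15): truth gives 0; no alternative beats it.
(Checking all 125 profiles: 47 have a profitable deviation, 78 do not.)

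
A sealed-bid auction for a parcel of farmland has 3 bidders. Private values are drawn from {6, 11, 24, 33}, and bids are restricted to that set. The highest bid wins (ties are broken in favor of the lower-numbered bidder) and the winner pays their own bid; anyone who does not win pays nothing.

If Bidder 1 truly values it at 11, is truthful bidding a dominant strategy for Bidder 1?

Consider the case where Bidder 2 bids 6 and Bidder 3 bids 6.
Truthful bid 11: wins, pays 11, utility 11 - 11 = 0.
Bid 6 instead: wins, pays 6, utility 11 - 6 = 5.
Since 5 > 0, bidding 6 is strictly better here, so truthful bidding is not dominant.

No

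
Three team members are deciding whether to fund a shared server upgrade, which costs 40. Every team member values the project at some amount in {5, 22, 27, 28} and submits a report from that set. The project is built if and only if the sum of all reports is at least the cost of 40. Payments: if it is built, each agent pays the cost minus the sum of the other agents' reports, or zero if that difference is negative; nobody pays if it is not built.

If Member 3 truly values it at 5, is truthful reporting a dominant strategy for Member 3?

Yes

Check each profile of the others' reports and compare truth against every alternative report.
Others report (5, 22): truth gives 0, best alternative gives -8.
Others report (22, 5): truth gives 0, best alternative gives -8.
Others report (5, 27): truth gives 0, best alternative gives -3.
Others report (27, 5): truth gives 0, best alternative gives -3.
Others report (5, 28): truth gives 0, best alternative gives -2.
Others report (28, 5): truth gives 0, best alternative gives -2.
(Remaining 10 profiles checked similarly; truth is weakly best in each.)
In every case the truthful report is at least as good as any alternative, so it is a dominant strategy.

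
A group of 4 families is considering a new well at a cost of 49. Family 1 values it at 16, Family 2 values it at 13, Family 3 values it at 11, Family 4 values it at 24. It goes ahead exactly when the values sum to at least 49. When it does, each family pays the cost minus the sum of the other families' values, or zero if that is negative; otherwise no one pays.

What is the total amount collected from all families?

Total value 64 ≥ cost 49, so it is built.
Family 1: others sum to 48; max(0, 49 - 48) = 1.
Family 2: others sum to 51; max(0, 49 - 51) = 0.
Family 3: others sum to 53; max(0, 49 - 53) = 0.
Family 4: others sum to 40; max(0, 49 - 40) = 9.
Total collected = 1 + 0 + 0 + 9 = 10.

10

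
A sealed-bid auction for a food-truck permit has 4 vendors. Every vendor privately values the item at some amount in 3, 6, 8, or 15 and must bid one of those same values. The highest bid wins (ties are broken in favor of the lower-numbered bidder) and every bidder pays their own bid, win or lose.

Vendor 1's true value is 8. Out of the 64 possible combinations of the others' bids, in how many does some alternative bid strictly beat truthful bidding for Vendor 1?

Others bid (3, 3, 3): truth gives 0; bid 3 gives 5 > 0. Violating.
Others bid (3, 3, 6): truth gives 0; bid 6 gives 2 > 0. Violating.
Others bid (3, 3, 15): truth gives -8; bid 3 gives -3 > -8. Violating.
Others bid (3, 6, 3): truth gives 0; bid 6 gives 2 > 0. Violating.
Others bid (3, 3, 8): truth gives 0; no alternative beats it.
Others bid (3, 6, 8): truth gives 0; no alternative beats it.
(Checking all 64 profiles: 45 have a profitable deviation, 19 do not.)

45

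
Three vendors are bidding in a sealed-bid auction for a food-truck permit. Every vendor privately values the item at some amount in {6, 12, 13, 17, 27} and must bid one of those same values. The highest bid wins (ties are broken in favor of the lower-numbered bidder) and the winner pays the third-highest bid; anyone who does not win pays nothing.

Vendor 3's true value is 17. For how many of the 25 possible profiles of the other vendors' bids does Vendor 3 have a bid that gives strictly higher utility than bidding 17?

6

Others bid (6, 17): truth gives 0; bid 27 gives 11 > 0. Violating.
Others bid (12, 17): truth gives 0; bid 27 gives 5 > 0. Violating.
Others bid (13, 17): truth gives 0; bid 27 gives 4 > 0. Violating.
Others bid (17, 6): truth gives 0; bid 27 gives 11 > 0. Violating.
Others bid (6, 6): truth gives 11; no alternative beats it.
Others bid (6, 12): truth gives 11; no alternative beats it.
(Checking all 25 profiles: 6 have a profitable deviation, 19 do not.)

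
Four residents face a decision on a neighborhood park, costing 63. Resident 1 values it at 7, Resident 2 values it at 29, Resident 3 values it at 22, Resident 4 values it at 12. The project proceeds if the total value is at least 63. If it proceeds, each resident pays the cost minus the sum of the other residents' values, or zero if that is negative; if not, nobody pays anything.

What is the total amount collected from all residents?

Total value 70 ≥ cost 63, so it is built.
Resident 1: others sum to 63; max(0, 63 - 63) = 0.
Resident 2: others sum to 41; max(0, 63 - 41) = 22.
Resident 3: others sum to 48; max(0, 63 - 48) = 15.
Resident 4: others sum to 58; max(0, 63 - 58) = 5.
Total collected = 0 + 22 + 15 + 5 = 42.

42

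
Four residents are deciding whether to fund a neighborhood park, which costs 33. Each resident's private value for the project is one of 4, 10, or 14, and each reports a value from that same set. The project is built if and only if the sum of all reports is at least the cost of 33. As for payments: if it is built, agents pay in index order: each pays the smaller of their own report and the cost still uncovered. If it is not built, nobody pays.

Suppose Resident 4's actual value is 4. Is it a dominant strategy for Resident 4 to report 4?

Yes

Check each profile of the others' reports and compare truth against every alternative report.
Others report (4, 10, 10): truth gives 0, best alternative gives -5.
Others report (10, 4, 10): truth gives 0, best alternative gives -5.
Others report (10, 10, 4): truth gives 0, best alternative gives -5.
Others report (4, 10, 14): truth gives 0, best alternative gives -1.
Others report (4, 14, 10): truth gives 0, best alternative gives -1.
Others report (10, 4, 14): truth gives 0, best alternative gives -1.
(Remaining 21 profiles checked similarly; truth is weakly best in each.)
In every case the truthful report is at least as good as any alternative, so it is a dominant strategy.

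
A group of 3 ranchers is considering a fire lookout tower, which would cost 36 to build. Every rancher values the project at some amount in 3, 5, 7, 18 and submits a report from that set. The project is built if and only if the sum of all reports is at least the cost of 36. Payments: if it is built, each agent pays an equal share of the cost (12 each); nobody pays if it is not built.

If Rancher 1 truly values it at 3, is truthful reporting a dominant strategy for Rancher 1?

Yes

Check each profile of the others' reports and compare truth against every alternative report.
Others report (18, 18): truth gives -9, best alternative gives -9.
Others report (3, 3): truth gives 0, best alternative gives 0.
Others report (3, 5): truth gives 0, best alternative gives 0.
Others report (3, 7): truth gives 0, best alternative gives 0.
Others report (3, 18): truth gives 0, best alternative gives 0.
Others report (5, 3): truth gives 0, best alternative gives 0.
(Remaining 10 profiles checked similarly; truth is weakly best in each.)
In every case the truthful report is at least as good as any alternative, so it is a dominant strategy.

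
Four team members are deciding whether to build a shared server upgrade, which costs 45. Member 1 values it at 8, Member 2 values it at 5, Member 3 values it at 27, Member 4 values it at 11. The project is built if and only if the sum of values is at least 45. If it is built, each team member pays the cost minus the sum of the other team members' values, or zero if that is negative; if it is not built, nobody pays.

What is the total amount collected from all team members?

Total value 51 ≥ cost 45, so it is built.
Member 1: others sum to 43; max(0, 45 - 43) = 2.
Member 2: others sum to 46; max(0, 45 - 46) = 0.
Member 3: others sum to 24; max(0, 45 - 24) = 21.
Member 4: others sum to 40; max(0, 45 - 40) = 5.
Total collected = 2 + 0 + 21 + 5 = 28.

28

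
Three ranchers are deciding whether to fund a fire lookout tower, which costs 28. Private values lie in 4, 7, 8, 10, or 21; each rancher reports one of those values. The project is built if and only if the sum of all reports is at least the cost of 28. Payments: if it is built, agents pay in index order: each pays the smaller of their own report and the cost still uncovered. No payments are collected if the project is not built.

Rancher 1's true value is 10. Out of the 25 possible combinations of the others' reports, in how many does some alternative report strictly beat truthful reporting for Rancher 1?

10

Others report (4, 21): truth gives 0; report 4 gives 6 > 0. Violating.
Others report (7, 21): truth gives 0; report 4 gives 6 > 0. Violating.
Others report (8, 21): truth gives 0; report 4 gives 6 > 0. Violating.
Others report (10, 10): truth gives 0; report 8 gives 2 > 0. Violating.
Others report (4, 4): truth gives 0; no alternative beats it.
Others report (4, 7): truth gives 0; no alternative beats it.
(Checking all 25 profiles: 10 have a profitable deviation, 15 do not.)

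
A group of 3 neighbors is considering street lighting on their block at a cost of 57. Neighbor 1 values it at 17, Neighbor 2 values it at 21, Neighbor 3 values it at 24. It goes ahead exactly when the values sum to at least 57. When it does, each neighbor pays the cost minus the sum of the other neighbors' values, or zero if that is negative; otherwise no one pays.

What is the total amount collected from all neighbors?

47

Total value 62 ≥ cost 57, so it is built.
Neighbor 1: others sum to 45; max(0, 57 - 45) = 12.
Neighbor 2: others sum to 41; max(0, 57 - 41) = 16.
Neighbor 3: others sum to 38; max(0, 57 - 38) = 19.
Total collected = 12 + 16 + 19 = 47.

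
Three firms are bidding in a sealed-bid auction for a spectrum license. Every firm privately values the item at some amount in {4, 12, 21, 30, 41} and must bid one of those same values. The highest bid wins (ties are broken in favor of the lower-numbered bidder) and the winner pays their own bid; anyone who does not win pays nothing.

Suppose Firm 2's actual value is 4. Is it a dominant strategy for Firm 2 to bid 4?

Yes

Check each profile of the others' bids and compare truth against every alternative bid.
Others bid (4, 4): truth gives 0, best alternative gives -8.
Others bid (4, 12): truth gives 0, best alternative gives -8.
Others bid (4, 21): truth gives 0, best alternative gives 0.
Others bid (4, 30): truth gives 0, best alternative gives 0.
Others bid (4, 41): truth gives 0, best alternative gives 0.
Others bid (12, 4): truth gives 0, best alternative gives 0.
(Remaining 19 profiles checked similarly; truth is weakly best in each.)
In every case the truthful bid is at least as good as any alternative, so it is a dominant strategy.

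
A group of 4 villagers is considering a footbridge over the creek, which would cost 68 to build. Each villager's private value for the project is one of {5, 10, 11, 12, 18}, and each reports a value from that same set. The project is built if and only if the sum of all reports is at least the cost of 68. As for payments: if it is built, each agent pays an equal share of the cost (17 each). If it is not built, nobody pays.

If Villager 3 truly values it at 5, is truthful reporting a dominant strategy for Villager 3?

Yes

Check each profile of the others' reports and compare truth against every alternative report.
Others report (5, 5, 5): truth gives 0, best alternative gives 0.
Others report (5, 5, 10): truth gives 0, best alternative gives 0.
Others report (5, 5, 11): truth gives 0, best alternative gives 0.
Others report (5, 5, 12): truth gives 0, best alternative gives 0.
Others report (5, 5, 18): truth gives 0, best alternative gives 0.
Others report (5, 10, 5): truth gives 0, best alternative gives 0.
(Remaining 119 profiles checked similarly; truth is weakly best in each.)
In every case the truthful report is at least as good as any alternative, so it is a dominant strategy.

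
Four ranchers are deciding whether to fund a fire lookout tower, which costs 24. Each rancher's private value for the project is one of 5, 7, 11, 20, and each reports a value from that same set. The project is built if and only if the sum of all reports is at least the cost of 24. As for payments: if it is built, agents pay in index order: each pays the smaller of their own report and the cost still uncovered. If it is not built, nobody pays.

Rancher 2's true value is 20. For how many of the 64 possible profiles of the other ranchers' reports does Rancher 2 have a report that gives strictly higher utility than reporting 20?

Others report (5, 5, 5): truth gives 1; report 11 gives 9 > 1. Violating.
Others report (5, 5, 7): truth gives 1; report 7 gives 13 > 1. Violating.
Others report (5, 5, 11): truth gives 1; report 5 gives 15 > 1. Violating.
Others report (5, 5, 20): truth gives 1; report 5 gives 15 > 1. Violating.
Others report (20, 5, 5): truth gives 16; no alternative beats it.
Others report (20, 5, 7): truth gives 16; no alternative beats it.
(Checking all 64 profiles: 48 have a profitable deviation, 16 do not.)

48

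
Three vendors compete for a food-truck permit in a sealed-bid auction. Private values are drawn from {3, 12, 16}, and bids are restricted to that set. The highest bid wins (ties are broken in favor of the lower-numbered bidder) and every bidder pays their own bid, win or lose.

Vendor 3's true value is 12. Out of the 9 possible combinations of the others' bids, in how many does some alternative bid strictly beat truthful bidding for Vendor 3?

8

Others bid (3, 12): truth gives -12; bid 3 gives -3 > -12. Violating.
Others bid (3, 16): truth gives -12; bid 3 gives -3 > -12. Violating.
Others bid (12, 3): truth gives -12; bid 3 gives -3 > -12. Violating.
Others bid (12, 12): truth gives -12; bid 3 gives -3 > -12. Violating.
Others bid (3, 3): truth gives 0; no alternative beats it.
(Checking all 9 profiles: 8 have a profitable deviation, 1 does not.)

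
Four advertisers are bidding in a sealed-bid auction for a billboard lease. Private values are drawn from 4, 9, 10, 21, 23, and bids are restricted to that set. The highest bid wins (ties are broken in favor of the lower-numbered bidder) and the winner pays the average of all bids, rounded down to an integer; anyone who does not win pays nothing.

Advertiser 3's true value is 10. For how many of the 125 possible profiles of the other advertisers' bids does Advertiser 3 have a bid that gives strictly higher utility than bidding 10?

Others bid (4, 10, 4): truth gives 0; bid 21 gives 1 > 0. Violating.
Others bid (10, 4, 4): truth gives 0; bid 21 gives 1 > 0. Violating.
Others bid (4, 4, 4): truth gives 5; no alternative beats it.
Others bid (4, 4, 9): truth gives 4; no alternative beats it.
(Checking all 125 profiles: 2 have a profitable deviation, 123 do not.)

2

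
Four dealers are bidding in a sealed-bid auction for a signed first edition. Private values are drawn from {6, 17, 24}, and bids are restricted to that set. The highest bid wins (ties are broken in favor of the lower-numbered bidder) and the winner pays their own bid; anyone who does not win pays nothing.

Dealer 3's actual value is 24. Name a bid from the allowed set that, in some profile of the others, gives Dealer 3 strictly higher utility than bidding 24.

17

Suppose Dealer 1 bids 6, Dealer 2 bids 6 and Dealer 4 bids 6.
Bid 24: wins, pays 24, utility 24 - 24 = 0.
Bid 17: wins, pays 17, utility 24 - 17 = 7.
So bidding 17 beats truth here (7 > 0).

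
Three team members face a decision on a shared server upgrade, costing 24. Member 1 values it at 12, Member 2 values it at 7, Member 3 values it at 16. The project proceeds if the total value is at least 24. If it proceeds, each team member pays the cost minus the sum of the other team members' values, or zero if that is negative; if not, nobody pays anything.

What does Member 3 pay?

5

Total value 35 ≥ cost 24, so the project is built.
The other team members' values sum to 19.
Cost minus that sum is 24 - 19 = 5.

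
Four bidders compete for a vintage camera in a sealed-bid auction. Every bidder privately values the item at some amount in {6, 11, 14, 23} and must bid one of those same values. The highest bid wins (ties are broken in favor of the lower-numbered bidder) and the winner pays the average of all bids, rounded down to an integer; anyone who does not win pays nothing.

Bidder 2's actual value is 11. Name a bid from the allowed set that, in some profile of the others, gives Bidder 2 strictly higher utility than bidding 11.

Suppose Bidder 1 bids 6, Bidder 3 bids 6 and Bidder 4 bids 14.
Bid 11: loses, pays 0, utility 0.
Bid 14: wins, pays 10, utility 11 - 10 = 1.
So bidding 14 beats truth here (1 > 0).

14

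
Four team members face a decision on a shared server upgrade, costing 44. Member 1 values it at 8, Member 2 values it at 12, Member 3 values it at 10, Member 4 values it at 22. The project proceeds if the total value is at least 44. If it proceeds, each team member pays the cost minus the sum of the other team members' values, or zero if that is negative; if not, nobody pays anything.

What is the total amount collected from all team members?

20

Total value 52 ≥ cost 44, so it is built.
Member 1: others sum to 44; max(0, 44 - 44) = 0.
Member 2: others sum to 40; max(0, 44 - 40) = 4.
Member 3: others sum to 42; max(0, 44 - 42) = 2.
Member 4: others sum to 30; max(0, 44 - 30) = 14.
Total collected = 0 + 4 + 2 + 14 = 20.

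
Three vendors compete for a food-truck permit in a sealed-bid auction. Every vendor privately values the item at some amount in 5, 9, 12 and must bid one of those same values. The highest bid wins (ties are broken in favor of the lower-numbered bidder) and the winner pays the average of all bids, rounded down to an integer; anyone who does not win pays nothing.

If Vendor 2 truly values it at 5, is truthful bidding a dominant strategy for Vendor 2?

Check each profile of the others' bids and compare truth against every alternative bid.
Others bid (5, 9): truth gives 0, best alternative gives -2.
Others bid (5, 5): truth gives 0, best alternative gives -1.
Others bid (5, 12): truth gives 0, best alternative gives 0.
Others bid (9, 5): truth gives 0, best alternative gives 0.
Others bid (9, 9): truth gives 0, best alternative gives 0.
Others bid (9, 12): truth gives 0, best alternative gives 0.
(Remaining 3 profiles checked similarly; truth is weakly best in each.)
In every case the truthful bid is at least as good as any alternative, so it is a dominant strategy.

Yes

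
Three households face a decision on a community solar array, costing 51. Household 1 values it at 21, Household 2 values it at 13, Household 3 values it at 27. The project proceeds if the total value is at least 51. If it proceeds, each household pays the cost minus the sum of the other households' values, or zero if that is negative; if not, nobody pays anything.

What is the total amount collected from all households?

31

Total value 61 ≥ cost 51, so it is built.
Household 1: others sum to 40; max(0, 51 - 40) = 11.
Household 2: others sum to 48; max(0, 51 - 48) = 3.
Household 3: others sum to 34; max(0, 51 - 34) = 17.
Total collected = 11 + 3 + 17 = 31.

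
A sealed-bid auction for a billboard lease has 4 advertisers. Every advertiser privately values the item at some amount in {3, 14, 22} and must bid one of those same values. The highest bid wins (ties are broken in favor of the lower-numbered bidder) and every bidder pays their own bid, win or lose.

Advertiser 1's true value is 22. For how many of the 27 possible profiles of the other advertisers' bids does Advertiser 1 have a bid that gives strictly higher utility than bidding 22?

Others bid (3, 3, 3): truth gives 0; bid 3 gives 19 > 0. Violating.
Others bid (3, 3, 14): truth gives 0; bid 14 gives 8 > 0. Violating.
Others bid (3, 14, 3): truth gives 0; bid 14 gives 8 > 0. Violating.
Others bid (3, 14, 14): truth gives 0; bid 14 gives 8 > 0. Violating.
Others bid (3, 3, 22): truth gives 0; no alternative beats it.
Others bid (3, 14, 22): truth gives 0; no alternative beats it.
(Checking all 27 profiles: 8 have a profitable deviation, 19 do not.)

8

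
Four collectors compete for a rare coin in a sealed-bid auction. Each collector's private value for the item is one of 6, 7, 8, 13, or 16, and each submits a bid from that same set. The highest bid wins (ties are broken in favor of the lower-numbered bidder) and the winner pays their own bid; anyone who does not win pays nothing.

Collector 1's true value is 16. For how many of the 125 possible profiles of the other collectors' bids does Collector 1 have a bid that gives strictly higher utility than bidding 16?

Others bid (6, 6, 6): truth gives 0; bid 6 gives 10 > 0. Violating.
Others bid (6, 6, 7): truth gives 0; bid 7 gives 9 > 0. Violating.
Others bid (6, 6, 8): truth gives 0; bid 8 gives 8 > 0. Violating.
Others bid (6, 6, 13): truth gives 0; bid 13 gives 3 > 0. Violating.
Others bid (6, 6, 16): truth gives 0; no alternative beats it.
Others bid (6, 7, 16): truth gives 0; no alternative beats it.
(Checking all 125 profiles: 64 have a profitable deviation, 61 do not.)

64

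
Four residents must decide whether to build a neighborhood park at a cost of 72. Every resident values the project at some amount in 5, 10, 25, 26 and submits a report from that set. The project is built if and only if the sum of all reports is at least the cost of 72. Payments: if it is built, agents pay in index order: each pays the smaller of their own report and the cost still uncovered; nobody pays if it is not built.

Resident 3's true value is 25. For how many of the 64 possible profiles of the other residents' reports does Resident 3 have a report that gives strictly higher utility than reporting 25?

11

Others report (10, 26, 26): truth gives 0; report 10 gives 15 > 0. Violating.
Others report (25, 25, 25): truth gives 3; report 5 gives 20 > 3. Violating.
Others report (25, 25, 26): truth gives 3; report 5 gives 20 > 3. Violating.
Others report (25, 26, 25): truth gives 4; report 5 gives 20 > 4. Violating.
Others report (5, 5, 5): truth gives 0; no alternative beats it.
Others report (5, 5, 10): truth gives 0; no alternative beats it.
(Checking all 64 profiles: 11 have a profitable deviation, 53 do not.)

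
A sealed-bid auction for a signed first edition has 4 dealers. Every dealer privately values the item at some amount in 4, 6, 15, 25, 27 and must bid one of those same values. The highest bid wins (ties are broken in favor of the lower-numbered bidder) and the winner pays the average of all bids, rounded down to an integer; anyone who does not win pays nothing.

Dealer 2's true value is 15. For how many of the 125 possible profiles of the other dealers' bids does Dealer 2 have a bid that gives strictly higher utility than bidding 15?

12

Others bid (4, 4, 4): truth gives 9; bid 6 gives 11 > 9. Violating.
Others bid (4, 4, 6): truth gives 8; bid 6 gives 10 > 8. Violating.
Others bid (4, 4, 25): truth gives 0; bid 25 gives 1 > 0. Violating.
Others bid (4, 6, 4): truth gives 8; bid 6 gives 10 > 8. Violating.
Others bid (4, 4, 15): truth gives 6; no alternative beats it.
Others bid (4, 4, 27): truth gives 0; no alternative beats it.
(Checking all 125 profiles: 12 have a profitable deviation, 113 do not.)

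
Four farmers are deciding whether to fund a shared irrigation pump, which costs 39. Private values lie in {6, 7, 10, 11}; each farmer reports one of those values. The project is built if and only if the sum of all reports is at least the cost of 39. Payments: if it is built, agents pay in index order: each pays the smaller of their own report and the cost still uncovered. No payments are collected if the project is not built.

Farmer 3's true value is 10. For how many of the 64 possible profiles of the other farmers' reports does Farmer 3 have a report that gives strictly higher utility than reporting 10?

Others report (10, 11, 11): truth gives 0; report 7 gives 3 > 0. Violating.
Others report (11, 10, 11): truth gives 0; report 7 gives 3 > 0. Violating.
Others report (11, 11, 10): truth gives 0; report 7 gives 3 > 0. Violating.
Others report (11, 11, 11): truth gives 0; report 6 gives 4 > 0. Violating.
Others report (6, 6, 6): truth gives 0; no alternative beats it.
Others report (6, 6, 7): truth gives 0; no alternative beats it.
(Checking all 64 profiles: 4 have a profitable deviation, 60 do not.)

4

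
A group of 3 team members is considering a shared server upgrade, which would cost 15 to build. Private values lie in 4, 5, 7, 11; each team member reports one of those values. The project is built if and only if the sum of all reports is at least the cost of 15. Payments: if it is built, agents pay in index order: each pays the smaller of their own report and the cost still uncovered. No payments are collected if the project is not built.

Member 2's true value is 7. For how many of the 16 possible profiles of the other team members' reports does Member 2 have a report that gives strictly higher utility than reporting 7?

Others report (4, 7): truth gives 0; report 4 gives 3 > 0. Violating.
Others report (4, 11): truth gives 0; report 4 gives 3 > 0. Violating.
Others report (5, 5): truth gives 0; report 5 gives 2 > 0. Violating.
Others report (5, 7): truth gives 0; report 4 gives 3 > 0. Violating.
Others report (4, 4): truth gives 0; no alternative beats it.
Others report (4, 5): truth gives 0; no alternative beats it.
(Checking all 16 profiles: 9 have a profitable deviation, 7 do not.)

9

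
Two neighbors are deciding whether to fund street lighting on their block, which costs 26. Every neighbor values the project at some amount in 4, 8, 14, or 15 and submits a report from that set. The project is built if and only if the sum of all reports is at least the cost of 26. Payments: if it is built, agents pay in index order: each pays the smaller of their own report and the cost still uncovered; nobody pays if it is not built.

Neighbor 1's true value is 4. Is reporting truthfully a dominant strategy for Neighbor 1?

Yes

Check each profile of the others' reports and compare truth against every alternative report.
Others report (4): truth gives 0, best alternative gives 0.
Others report (8): truth gives 0, best alternative gives 0.
Others report (14): truth gives 0, best alternative gives 0.
Others report (15): truth gives 0, best alternative gives 0.
In every case the truthful report is at least as good as any alternative, so it is a dominant strategy.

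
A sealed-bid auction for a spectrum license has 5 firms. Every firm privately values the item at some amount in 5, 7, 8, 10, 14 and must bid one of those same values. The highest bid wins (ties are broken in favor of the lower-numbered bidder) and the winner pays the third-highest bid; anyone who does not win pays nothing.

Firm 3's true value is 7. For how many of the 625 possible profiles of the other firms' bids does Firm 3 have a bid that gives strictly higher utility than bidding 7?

Others bid (5, 5, 5, 8): truth gives 0; bid 8 gives 2 > 0. Violating.
Others bid (5, 5, 5, 10): truth gives 0; bid 10 gives 2 > 0. Violating.
Others bid (5, 5, 5, 14): truth gives 0; bid 14 gives 2 > 0. Violating.
Others bid (5, 5, 8, 5): truth gives 0; bid 8 gives 2 > 0. Violating.
Others bid (5, 5, 5, 5): truth gives 2; no alternative beats it.
Others bid (5, 5, 5, 7): truth gives 2; no alternative beats it.
(Checking all 625 profiles: 12 have a profitable deviation, 613 do not.)

12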